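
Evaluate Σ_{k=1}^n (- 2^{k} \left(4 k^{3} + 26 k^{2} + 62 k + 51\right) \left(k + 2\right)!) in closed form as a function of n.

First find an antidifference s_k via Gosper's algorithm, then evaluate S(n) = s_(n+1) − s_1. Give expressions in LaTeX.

Compute t_(k+1)/t_k: get 2*(4*k**4 + 50*k**3 + 240*k**2 + 521*k + 429)/(4*k**3 + 26*k**2 + 62*k + 51).
So A=2*k + 6 and B=1, with C=k**3 + 13*k**2/2 + 31*k/2 + 51/4.
Set up (2*k + 6)·f(k+1) − (1)·f(k) − (k**3 + 13*k**2/2 + 31*k/2 + 51/4) = 0.
From deg A=1, deg B=0, deg C=3: d=2.
Match coefficients ⇒ f(k) = (2*k**2 + 4*k + 3)/4.
Get s_k = R·t_k = -2**k*(2*k**2 + 4*k + 3)*factorial(k + 2) with R(k) = B(k−1)f(k)/C(k) = (2*k**2 + 4*k + 3)/(4*k**3 + 26*k**2 + 62*k + 51).
Check: Δs_k = -2**k*(4*k**3 + 26*k**2 + 62*k + 51)*factorial(k + 2). ✓
Σ_(k=1)^n t_k = s_(n+1) − s_(1) = (-2**(n + 1)*(2*n**2 + 8*n + 9)*factorial(n + 3)) − (-108), i.e. -4*2**n*n**2*factorial(n + 3) - 16*2**n*n*factorial(n + 3) - 18*2**n*factorial(n + 3) + 108.

S(n) = - 4 \cdot 2^{n} n^{2} \left(n + 3\right)! - 16 \cdot 2^{n} n \left(n + 3\right)! - 18 \cdot 2^{n} \left(n + 3\right)! + 108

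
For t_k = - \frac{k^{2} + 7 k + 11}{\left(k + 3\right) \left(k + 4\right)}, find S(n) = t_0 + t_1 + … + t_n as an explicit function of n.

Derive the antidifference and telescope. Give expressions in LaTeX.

Ratio r(k) = (k + 3)*(7*k + (k + 1)**2 + 18)/((k + 5)*(k**2 + 7*k + 11)).
Normal form (A,B,C) = (k + 3, k + 5, k**2 + 7*k + 11).
Solve (k + 3)·f(k+1) − (k + 4)·f(k) = k**2 + 7*k + 11.
deg f ≤ 2 (via 1,1,2).
A polynomial solution: f(k) = k*(3*k + 8)/3.
Certificate R = B(k−1)f/C = k*(k + 4)*(3*k + 8)/(3*(k**2 + 7*k + 11)) gives s_k = k*(-3*k - 8)/(3*(k + 3)).
Δs = (-k**2 - 7*k - 11)/(k**2 + 7*k + 12), as required.
Σ_(k=0)^n t_k = s_(n+1) − s_(0) = ((-3*n**2 - 14*n - 11)/(3*(n + 4))) − (0), i.e. (-3*n**2 - 14*n - 11)/(3*(n + 4)).

S(n) = \frac{- 3 n^{2} - 14 n - 11}{3 \left(n + 4\right)}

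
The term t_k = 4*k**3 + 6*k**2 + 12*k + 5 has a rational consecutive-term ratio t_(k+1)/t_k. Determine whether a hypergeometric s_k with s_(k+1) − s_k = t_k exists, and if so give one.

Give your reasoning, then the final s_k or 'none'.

s_k = k**2*(k**2 + 4)

The ratio is (4*k**3 + 18*k**2 + 36*k + 27)/(4*k**3 + 6*k**2 + 12*k + 5).
Take A(k)=1, B(k)=1, C(k)=k**3 + 3*k**2/2 + 3*k + 5/4.
Key eq: (1)·f(k+1) = (1)·f(k) + (k**3 + 3*k**2/2 + 3*k + 5/4).
d = 4 from the (0,0,3) case.
Match coefficients ⇒ f(k) = k**2*(k**2 + 4)/4.
Get s_k = R·t_k = k**2*(k**2 + 4) with R(k) = B(k−1)f(k)/C(k) = k**2*(k**2 + 4)/((2*k + 1)*(2*k**2 + 2*k + 5)).
s_(k+1) − s_k = 4*k**3 + 6*k**2 + 12*k + 5 = t_k.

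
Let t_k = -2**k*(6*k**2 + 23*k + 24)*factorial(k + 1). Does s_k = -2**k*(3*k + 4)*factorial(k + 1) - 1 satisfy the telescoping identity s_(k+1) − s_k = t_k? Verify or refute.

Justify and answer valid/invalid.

s_(k+1) = -2**(k + 1)*(3*k + 7)*factorial(k + 2) - 1
s_(k+1) − s_k = -2**k*(6*k**2 + 23*k + 24)*factorial(k + 1)
(s_(k+1) − s_k) − t_k = 0

Valid: the claim telescopes to t_k.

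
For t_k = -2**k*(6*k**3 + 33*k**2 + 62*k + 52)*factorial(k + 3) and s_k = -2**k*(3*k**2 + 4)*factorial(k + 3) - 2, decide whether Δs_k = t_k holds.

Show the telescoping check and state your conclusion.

s_(k+1) = -2**(k + 1)*(3*(k + 1)**2 + 4)*factorial(k + 4) - 2
s_(k+1) − s_k = -2**k*(6*k**3 + 33*k**2 + 62*k + 52)*factorial(k + 3)
(s_(k+1) − s_k) − t_k = 0

Valid — Δs_k = t_k.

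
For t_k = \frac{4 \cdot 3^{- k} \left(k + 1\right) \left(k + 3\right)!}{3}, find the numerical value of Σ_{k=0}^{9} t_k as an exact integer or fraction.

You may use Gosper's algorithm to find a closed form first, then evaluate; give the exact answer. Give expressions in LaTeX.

Σ = 102496568/243

Compute t_(k+1)/t_k: get (k + 2)*(k + 4)/(3*(k + 1)).
Normal form (A,B,C) = (k/3 + 4/3, 1, k + 1).
Key eq: (k/3 + 4/3)·f(k+1) = (1)·f(k) + (k + 1).
Bound: deg f ≤ 0.
Solve for f: f(k) = 3 (degree 0 ≤ 0).
Get s_k = R·t_k = 4*factorial(k + 3)/3**k with R(k) = B(k−1)f(k)/C(k) = 3/(k + 1).
Check: Δs_k = 4*(k + 1)*factorial(k + 3)/(3*3**k). ✓
Σ_(k=0)^(9) t_k = s_(10) − s_(0) = 102502400/243 − (24) = 102496568/243.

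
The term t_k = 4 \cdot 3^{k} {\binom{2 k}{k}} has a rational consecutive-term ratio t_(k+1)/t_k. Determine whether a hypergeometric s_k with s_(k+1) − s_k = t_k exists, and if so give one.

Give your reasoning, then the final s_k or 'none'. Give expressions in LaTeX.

t_(k+1)/t_k = 6*(2*k + 1)/(k + 1).
A = 12*k + 6, B = k + 1, C = 1.
Solve (12*k + 6)·f(k+1) − (k)·f(k) = 1.
deg f ≤ -1 (via 1,1,0).
Bound -1 < 0, so the key equation has no polynomial solution.

none — t_k is not Gosper-summable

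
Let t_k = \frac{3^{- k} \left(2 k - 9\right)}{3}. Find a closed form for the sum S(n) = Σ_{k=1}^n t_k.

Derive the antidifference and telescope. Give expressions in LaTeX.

Step 1: r(k) = (2*k - 7)/(3*(2*k - 9)).
Take A(k)=1/3, B(k)=1, C(k)=k - 9/2.
Set up (1/3)·f(k+1) − (1)·f(k) − (k - 9/2) = 0.
deg f ≤ 1 (via 0,0,1).
Coefficient equations give f(k) = -3*(k - 4)/2.
Get s_k = R·t_k = (4 - k)/3**k with R(k) = B(k−1)f(k)/C(k) = -3*(k - 4)/(2*k - 9).
s_(k+1) − s_k = (2*k - 9)/(3*3**k) = t_k.
Σ_(k=1)^n t_k = s_(n+1) − s_(1) = (3**(-n - 1)*(3 - n)) − (1), i.e. 3**(-n - 1)*(-3**(n + 1) - n + 3).

S(n) = 3^{- n - 1} \left(- 3^{n + 1} - n + 3\right)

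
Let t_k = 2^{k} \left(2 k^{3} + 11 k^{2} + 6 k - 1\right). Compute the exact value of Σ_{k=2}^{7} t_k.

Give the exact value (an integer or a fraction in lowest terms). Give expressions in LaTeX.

Σ = 241884

Compute t_(k+1)/t_k: get 2*(2*k**3 + 17*k**2 + 34*k + 18)/(2*k**3 + 11*k**2 + 6*k - 1).
Factor: A=2; B=1; C=k**3 + 11*k**2/2 + 3*k - 1/2.
Need (2)·f(k+1) − (1)·f(k) = k**3 + 11*k**2/2 + 3*k - 1/2.
Bound: deg f ≤ 3.
Match coefficients ⇒ f(k) = (k - 1)*(k + 1)*(2*k - 1)/2.
Then R = B(k−1)f/C = (k - 1)*(k + 1)*(2*k - 1)/(2*k**3 + 11*k**2 + 6*k - 1), so s_k = R(k)·t_k = 2**k*(2*k**3 - k**2 - 2*k + 1).
Verify: 2**k*(2*k**3 + 11*k**2 + 6*k - 1) matches t_k.
Telescoping: Σ = s_(8) − s_(2) = 241920 − (36) = 241884.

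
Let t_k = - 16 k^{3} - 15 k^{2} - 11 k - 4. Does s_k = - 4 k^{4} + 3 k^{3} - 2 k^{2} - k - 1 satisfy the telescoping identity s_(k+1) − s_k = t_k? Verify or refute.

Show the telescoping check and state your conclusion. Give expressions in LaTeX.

valid (s_(k+1) − s_k reduces to t_k)

s_(k+1) = -4*k**4 - 13*k**3 - 17*k**2 - 12*k - 5
s_(k+1) − s_k = -16*k**3 - 15*k**2 - 11*k - 4
(s_(k+1) − s_k) − t_k = 0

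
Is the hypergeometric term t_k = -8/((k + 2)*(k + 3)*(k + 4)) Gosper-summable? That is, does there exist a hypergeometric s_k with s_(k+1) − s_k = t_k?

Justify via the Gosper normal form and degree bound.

Yes. s_k = 2*k*(-k - 5)/(3*(k + 2)*(k + 3)).

Step 1: r(k) = (k + 2)/(k + 5).
So A=k + 2 and B=k + 5, with C=1.
Set up (k + 2)·f(k+1) − (k + 4)·f(k) − (1) = 0.
From deg A=1, deg B=1, deg C=0: d=2.
Coefficient equations give f(k) = k*(k + 5)/12.
Get s_k = R·t_k = 2*k*(-k - 5)/(3*(k + 2)*(k + 3)) with R(k) = B(k−1)f(k)/C(k) = k*(k + 4)*(k + 5)/12.
Δs = -8/(k**3 + 9*k**2 + 26*k + 24), as required.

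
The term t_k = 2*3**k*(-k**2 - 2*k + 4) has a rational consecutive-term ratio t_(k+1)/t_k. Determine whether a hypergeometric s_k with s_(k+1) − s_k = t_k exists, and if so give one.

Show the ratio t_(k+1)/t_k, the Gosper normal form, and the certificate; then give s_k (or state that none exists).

s_k = 3**k*(-k**2 + k + 4)

Compute t_(k+1)/t_k: get 3*(k**2 + 4*k - 1)/(k**2 + 2*k - 4).
Take A(k)=3, B(k)=1, C(k)=k**2 + 2*k - 4.
Need (3)·f(k+1) − (1)·f(k) = k**2 + 2*k - 4.
d = 2 from the (0,0,2) case.
Match coefficients ⇒ f(k) = (k**2 - k - 4)/2.
Certificate R = B(k−1)f/C = (k**2 - k - 4)/(2*(k**2 + 2*k - 4)) gives s_k = 3**k*(-k**2 + k + 4).
s_(k+1) − s_k = 2*3**k*(-k**2 - 2*k + 4) = t_k.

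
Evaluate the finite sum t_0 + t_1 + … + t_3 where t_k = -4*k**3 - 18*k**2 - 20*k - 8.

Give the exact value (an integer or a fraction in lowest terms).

Step 1: r(k) = (2*k**3 + 15*k**2 + 34*k + 25)/(2*k**3 + 9*k**2 + 10*k + 4).
Factor: A=1; B=1; C=k**3 + 9*k**2/2 + 5*k + 2.
Set up (1)·f(k+1) − (1)·f(k) − (k**3 + 9*k**2/2 + 5*k + 2) = 0.
deg f ≤ 4 (via 0,0,3).
Solve for f: f(k) = k*(k**3 + 4*k**2 + 2*k + 1)/4 (degree 4 ≤ 4).
Certificate R = B(k−1)f/C = k*(k**3 + 4*k**2 + 2*k + 1)/(2*(2*k**3 + 9*k**2 + 10*k + 4)) gives s_k = k*(-k**3 - 4*k**2 - 2*k - 1).
Δs = -4*k**3 - 18*k**2 - 20*k - 8, as required.
Σ_(k=0)^(3) t_k = s_(4) − s_(0) = -548 − (0) = -548.

Σ = -548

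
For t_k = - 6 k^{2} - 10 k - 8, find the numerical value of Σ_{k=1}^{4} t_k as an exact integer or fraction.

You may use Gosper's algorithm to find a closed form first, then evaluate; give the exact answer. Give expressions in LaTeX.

Step 1: r(k) = (3*k**2 + 11*k + 12)/(3*k**2 + 5*k + 4).
A = 1, B = 1, C = k**2 + 5*k/3 + 4/3.
Key eq: (1)·f(k+1) = (1)·f(k) + (k**2 + 5*k/3 + 4/3).
From deg A=0, deg B=0, deg C=2: d=3.
Coefficient equations give f(k) = k*(k**2 + k + 2)/3.
Certificate R = B(k−1)f/C = k*(k**2 + k + 2)/(3*k**2 + 5*k + 4) gives s_k = 2*k*(-k**2 - k - 2).
s_(k+1) − s_k = -6*k**2 - 10*k - 8 = t_k.
Sum = s_(5) − s_(1); s_(5) = -320, s_(1) = -8 ⇒ -312.

Σ = -312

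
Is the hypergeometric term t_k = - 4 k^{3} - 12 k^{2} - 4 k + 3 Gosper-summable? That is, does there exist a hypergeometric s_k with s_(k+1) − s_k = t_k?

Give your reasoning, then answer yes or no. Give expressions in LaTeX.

Compute t_(k+1)/t_k: get (4*k**3 + 24*k**2 + 40*k + 17)/(4*k**3 + 12*k**2 + 4*k - 3).
Take A(k)=1, B(k)=1, C(k)=k**3 + 3*k**2 + k - 3/4.
Solve (1)·f(k+1) − (1)·f(k) = k**3 + 3*k**2 + k - 3/4.
deg f ≤ 4 (via 0,0,3).
Solving with deg f ≤ 4: f(k) = k*(k**3 + 2*k**2 - 3*k - 3)/4.
R(k) = B(k−1)·f(k)/C(k) = k*(k**3 + 2*k**2 - 3*k - 3)/(4*k**3 + 12*k**2 + 4*k - 3); s_k = R·t_k = k*(-k**3 - 2*k**2 + 3*k + 3).
Δs = -4*k**3 - 12*k**2 - 4*k + 3, as required.

Yes. s_k = k \left(- k^{3} - 2 k^{2} + 3 k + 3\right).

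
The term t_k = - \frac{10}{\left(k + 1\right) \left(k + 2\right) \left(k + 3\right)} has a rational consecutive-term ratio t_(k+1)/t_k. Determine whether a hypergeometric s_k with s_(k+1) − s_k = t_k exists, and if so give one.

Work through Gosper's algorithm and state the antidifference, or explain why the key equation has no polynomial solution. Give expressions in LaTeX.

Step 1: r(k) = (k + 1)/(k + 4).
Take A(k)=k + 1, B(k)=k + 4, C(k)=1.
Set up (k + 1)·f(k+1) − (k + 3)·f(k) − (1) = 0.
Bound: deg f ≤ 2.
Solving with deg f ≤ 2: f(k) = k*(k + 3)/4.
Certificate R = B(k−1)f/C = k*(k + 3)**2/4 gives s_k = 5*k*(-k - 3)/(2*(k + 1)*(k + 2)).
Check: Δs_k = -10/(k**3 + 6*k**2 + 11*k + 6). ✓

s_k = \frac{5 k \left(- k - 3\right)}{2 \left(k + 1\right) \left(k + 2\right)}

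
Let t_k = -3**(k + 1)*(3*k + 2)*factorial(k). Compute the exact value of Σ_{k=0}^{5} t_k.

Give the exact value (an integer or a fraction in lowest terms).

Ratio r(k) = 3*(k + 1)*(3*k + 5)/(3*k + 2).
Take A(k)=3*k + 3, B(k)=1, C(k)=k + 2/3.
f must satisfy (3*k + 3)·f(k+1) − (1)·f(k) = k + 2/3.
Bound: deg f ≤ 0.
Solve for f: f(k) = 1/3 (degree 0 ≤ 0).
Get s_k = R·t_k = -3**(k + 1)*factorial(k) with R(k) = B(k−1)f(k)/C(k) = 1/(3*k + 2).
Δs = -3**(k + 1)*(3*k + 2)*factorial(k), as required.
Telescoping: Σ = s_(6) − s_(0) = -1574640 − (-3) = -1574637.

Σ = -1574637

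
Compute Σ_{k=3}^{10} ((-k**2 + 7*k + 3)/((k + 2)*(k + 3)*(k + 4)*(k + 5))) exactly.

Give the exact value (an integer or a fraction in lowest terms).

t_(k+1)/t_k = (k + 2)*(7*k - (k + 1)**2 + 10)/((k + 6)*(-k**2 + 7*k + 3)).
Factor: A=k + 2; B=k + 6; C=k**2 - 7*k - 3.
f must satisfy (k + 2)·f(k+1) − (k + 5)·f(k) = k**2 - 7*k - 3.
Degrees (1,1,2) ⇒ d ≤ 3.
Solving with deg f ≤ 3: f(k) = -k*(k**2 + 33*k + 2)/24.
Then R = B(k−1)f/C = -k*(k + 5)*(k**2 + 33*k + 2)/(24*(k**2 - 7*k - 3)), so s_k = R(k)·t_k = k*(k**2 + 33*k + 2)/(24*(k + 2)*(k + 3)*(k + 4)).
Δs = (-k**2 + 7*k + 3)/(k**4 + 14*k**3 + 71*k**2 + 154*k + 120), as required.
Evaluate s at k=11 and k=3: 297/3640 and 11/168; difference 22/1365.

Σ = 22/1365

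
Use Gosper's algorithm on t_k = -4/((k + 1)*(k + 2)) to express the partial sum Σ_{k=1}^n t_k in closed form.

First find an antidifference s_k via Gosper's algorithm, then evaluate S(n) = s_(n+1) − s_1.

t_(k+1)/t_k = (k + 1)/(k + 3).
A = k + 1, B = k + 3, C = 1.
f must satisfy (k + 1)·f(k+1) − (k + 2)·f(k) = 1.
deg f ≤ 1 (via 1,1,0).
Solve for f: f(k) = k (degree 1 ≤ 1).
So s_k = (B(k−1)f/C)·t_k = (k*(k + 2))·t_k = -4*k/(k + 1).
Check: Δs_k = -4/(k**2 + 3*k + 2). ✓
Evaluate: s_(n+1) = 4*(-n - 1)/(n + 2); subtract s_(1) = -2 ⇒ S(n) = -2*n/(n + 2).

S(n) = -2*n/(n + 2)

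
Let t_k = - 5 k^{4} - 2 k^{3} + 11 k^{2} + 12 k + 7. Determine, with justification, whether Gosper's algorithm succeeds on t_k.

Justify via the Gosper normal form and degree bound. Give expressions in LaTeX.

Yes. s_k = k \left(- k^{4} + 2 k^{3} + 3 k^{2} + 3\right).

Ratio r(k) = (5*k**4 + 22*k**3 + 25*k**2 - 8*k - 23)/(5*k**4 + 2*k**3 - 11*k**2 - 12*k - 7).
A = 1, B = 1, C = k**4 + 2*k**3/5 - 11*k**2/5 - 12*k/5 - 7/5.
f must satisfy (1)·f(k+1) − (1)·f(k) = k**4 + 2*k**3/5 - 11*k**2/5 - 12*k/5 - 7/5.
d = 5 from the (0,0,4) case.
Match coefficients ⇒ f(k) = k*(k**4 - 2*k**3 - 3*k**2 - 3)/5.
Then R = B(k−1)f/C = k*(k**4 - 2*k**3 - 3*k**2 - 3)/(5*k**4 + 2*k**3 - 11*k**2 - 12*k - 7), so s_k = R(k)·t_k = k*(-k**4 + 2*k**3 + 3*k**2 + 3).
Check: Δs_k = -5*k**4 - 2*k**3 + 11*k**2 + 12*k + 7. ✓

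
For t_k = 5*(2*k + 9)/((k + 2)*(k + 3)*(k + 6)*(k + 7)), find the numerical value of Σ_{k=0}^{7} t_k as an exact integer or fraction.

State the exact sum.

Step 1: r(k) = (k + 2)*(k + 6)*(2*k + 11)/((k + 4)*(k + 8)*(2*k + 9)).
So A=k + 2 and B=k + 8, with C=k**3 + 27*k**2/2 + 121*k/2 + 90.
Set up (k + 2)·f(k+1) − (k + 7)·f(k) − (k**3 + 27*k**2/2 + 121*k/2 + 90) = 0.
Bound: deg f ≤ 5.
Match coefficients ⇒ f(k) = k*(k + 3)*(k + 4)*(k + 5)*(k + 8)/24.
So s_k = (B(k−1)f/C)·t_k = (k*(k + 3)*(k + 7)*(k + 8)/(12*(2*k + 9)))·t_k = 5*k*(k + 8)/(12*(k**2 + 8*k + 12)).
Check: Δs_k = 5*(2*k + 9)/(k**4 + 18*k**3 + 113*k**2 + 288*k + 252). ✓
Sum = s_(8) − s_(0); s_(8) = 8/21, s_(0) = 0 ⇒ 8/21.

Σ = 8/21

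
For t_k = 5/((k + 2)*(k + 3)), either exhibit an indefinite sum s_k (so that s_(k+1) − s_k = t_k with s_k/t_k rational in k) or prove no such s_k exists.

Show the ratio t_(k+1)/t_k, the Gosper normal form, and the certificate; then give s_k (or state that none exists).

r(k) = (k + 2)/(k + 4) after simplifying.
A = k + 2, B = k + 4, C = 1.
Solve (k + 2)·f(k+1) − (k + 3)·f(k) = 1.
deg f ≤ 1 (via 1,1,0).
Match coefficients ⇒ f(k) = k/2.
So s_k = (B(k−1)f/C)·t_k = (k*(k + 3)/2)·t_k = 5*k/(2*(k + 2)).
s_(k+1) − s_k = 5/(k**2 + 5*k + 6) = t_k.

s_k = 5*k/(2*(k + 2))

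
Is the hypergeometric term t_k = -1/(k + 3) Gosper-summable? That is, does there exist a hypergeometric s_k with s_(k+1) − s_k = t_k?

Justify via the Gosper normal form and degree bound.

No — t_k has no hypergeometric antidifference.

Ratio r(k) = (k + 3)/(k + 4).
Take A(k)=k + 3, B(k)=k + 4, C(k)=1.
Key eq: (k + 3)·f(k+1) = (k + 3)·f(k) + (1).
From deg A=1, deg B=1, deg C=0: d=0.
Put f(k) = c0: A·f(k+1) − B(k−1)·f(k) − C = -1; need -1 = 0 — inconsistent ⇒ no f, not summable.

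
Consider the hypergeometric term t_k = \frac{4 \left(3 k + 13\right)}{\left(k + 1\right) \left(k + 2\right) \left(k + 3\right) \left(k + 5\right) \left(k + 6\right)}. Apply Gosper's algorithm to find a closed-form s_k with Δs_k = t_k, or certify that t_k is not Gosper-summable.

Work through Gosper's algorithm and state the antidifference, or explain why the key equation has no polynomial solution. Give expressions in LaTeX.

r(k) = (k + 1)*(k + 5)*(3*k + 16)/((k + 4)*(k + 7)*(3*k + 13)) after simplifying.
So A=k + 1 and B=k + 7, with C=k**2 + 25*k/3 + 52/3.
f must satisfy (k + 1)·f(k+1) − (k + 6)·f(k) = k**2 + 25*k/3 + 52/3.
deg f ≤ 5 (via 1,1,2).
A polynomial solution: f(k) = k*(k + 3)*(k + 4)*(k**2 + 8*k + 17)/30.
Get s_k = R·t_k = 2*k*(k**2 + 8*k + 17)/(5*(k**3 + 8*k**2 + 17*k + 10)) with R(k) = B(k−1)f(k)/C(k) = k*(k + 3)*(k + 6)*(k**2 + 8*k + 17)/(10*(3*k + 13)).
s_(k+1) − s_k = 4*(3*k + 13)/(k**5 + 17*k**4 + 107*k**3 + 307*k**2 + 396*k + 180) = t_k.

s_k = \frac{2 k \left(k^{2} + 8 k + 17\right)}{5 \left(k^{3} + 8 k^{2} + 17 k + 10\right)}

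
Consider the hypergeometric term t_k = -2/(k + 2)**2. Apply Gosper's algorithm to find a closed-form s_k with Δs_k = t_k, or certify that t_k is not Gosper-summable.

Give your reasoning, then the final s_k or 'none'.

t_(k+1)/t_k = (k + 2)**2/(k + 3)**2.
Gosper form: A/B · C(k+1)/C(k) with A=k**2 + 4*k + 4, B=k**2 + 6*k + 9, C=1.
Need (k**2 + 4*k + 4)·f(k+1) − (k**2 + 4*k + 4)·f(k) = 1.
Degrees (2,2,0) ⇒ d ≤ 0.
Generic f = c0 gives residual -1; -1 = 0 cannot hold, so t_k is not Gosper-summable.

no hypergeometric antidifference exists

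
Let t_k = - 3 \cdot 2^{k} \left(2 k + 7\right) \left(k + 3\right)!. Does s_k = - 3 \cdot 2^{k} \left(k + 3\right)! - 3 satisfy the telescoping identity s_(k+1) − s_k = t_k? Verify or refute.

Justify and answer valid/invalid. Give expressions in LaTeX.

s_(k+1) = -3*2**(k + 1)*factorial(k + 4) - 3
s_(k+1) − s_k = -3*2**k*(2*k + 7)*factorial(k + 3)
(s_(k+1) − s_k) − t_k = 0

Valid: the claim telescopes to t_k.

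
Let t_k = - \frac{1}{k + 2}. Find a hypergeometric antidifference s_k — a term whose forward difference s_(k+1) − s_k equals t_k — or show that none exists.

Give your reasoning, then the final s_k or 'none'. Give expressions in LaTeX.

The ratio is (k + 2)/(k + 3).
Take A(k)=k + 2, B(k)=k + 3, C(k)=1.
Key eq: (k + 2)·f(k+1) = (k + 2)·f(k) + (1).
Degrees (1,1,0) ⇒ d ≤ 0.
Generic f = c0 gives residual -1; -1 = 0 cannot hold, so t_k is not Gosper-summable.

not Gosper-summable; s_k does not exist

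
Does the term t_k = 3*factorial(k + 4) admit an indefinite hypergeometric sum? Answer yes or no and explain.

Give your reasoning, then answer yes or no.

No — t_k has no hypergeometric antidifference.

Step 1: r(k) = k + 5.
Normal form (A,B,C) = (k + 5, 1, 1).
Key eq: (k + 5)·f(k+1) = (1)·f(k) + (1).
From deg A=1, deg B=0, deg C=0: d=-1.
deg f ≤ -1 is impossible — no certificate.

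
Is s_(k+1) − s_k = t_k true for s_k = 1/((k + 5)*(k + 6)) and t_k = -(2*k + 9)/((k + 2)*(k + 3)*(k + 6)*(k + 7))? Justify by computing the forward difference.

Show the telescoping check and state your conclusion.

Invalid: residual 3*(3*k + 11)/(k**5 + 23*k**4 + 203*k**3 + 853*k**2 + 1692*k + 1260) ≠ 0.

s_(k+1) = 1/((k + 6)*(k + 7))
s_(k+1) − s_k = -2/(k**3 + 18*k**2 + 107*k + 210)
(s_(k+1) − s_k) − t_k = 3*(3*k + 11)/(k**5 + 23*k**4 + 203*k**3 + 853*k**2 + 1692*k + 1260)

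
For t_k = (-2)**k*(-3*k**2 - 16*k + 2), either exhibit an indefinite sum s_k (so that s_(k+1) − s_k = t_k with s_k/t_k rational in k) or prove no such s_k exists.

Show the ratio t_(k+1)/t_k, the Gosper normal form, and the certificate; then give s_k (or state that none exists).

s_k = (-2)**k*(k**2 + 4*k - 4)

Step 1: r(k) = 2*(-3*k**2 - 22*k - 17)/(3*k**2 + 16*k - 2).
So A=-2 and B=1, with C=k**2 + 16*k/3 - 2/3.
Key eq: (-2)·f(k+1) = (1)·f(k) + (k**2 + 16*k/3 - 2/3).
deg f ≤ 2 (via 0,0,2).
Solve for f: f(k) = -(k**2 + 4*k - 4)/3 (degree 2 ≤ 2).
Get s_k = R·t_k = (-2)**k*(k**2 + 4*k - 4) with R(k) = B(k−1)f(k)/C(k) = -(k**2 + 4*k - 4)/(3*k**2 + 16*k - 2).
Δs = (-2)**k*(-3*k**2 - 16*k + 2), as required.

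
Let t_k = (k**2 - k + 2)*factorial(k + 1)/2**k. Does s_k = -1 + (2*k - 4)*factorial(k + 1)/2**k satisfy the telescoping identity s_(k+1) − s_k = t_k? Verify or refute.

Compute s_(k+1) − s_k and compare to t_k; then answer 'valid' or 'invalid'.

s_(k+1) = 2**(-k - 1)*(2*k - 2)*factorial(k + 2) - 1
s_(k+1) − s_k = (k**2 - k + 2)*factorial(k + 1)/2**k
(s_(k+1) − s_k) − t_k = 0

Valid — Δs_k = t_k.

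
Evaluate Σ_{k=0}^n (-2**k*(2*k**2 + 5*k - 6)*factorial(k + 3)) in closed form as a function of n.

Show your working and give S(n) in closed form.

S(n) = -2*2**n*n*factorial(n + 4) + 2*2**n*factorial(n + 4) - 12

Step 1: r(k) = 2*(2*k**3 + 17*k**2 + 37*k + 4)/(2*k**2 + 5*k - 6).
A = 2*k + 8, B = 1, C = k**2 + 5*k/2 - 3.
Solve (2*k + 8)·f(k+1) − (1)·f(k) = k**2 + 5*k/2 - 3.
Degrees (1,0,2) ⇒ d ≤ 1.
Coefficient equations give f(k) = (k - 2)/2.
So s_k = (B(k−1)f/C)·t_k = ((k - 2)/(2*k**2 + 5*k - 6))·t_k = -2**k*(k - 2)*factorial(k + 3).
s_(k+1) − s_k = -2**k*(2*k**2 + 5*k - 6)*factorial(k + 3) = t_k.
Evaluate: s_(n+1) = -2**(n + 1)*(n - 1)*factorial(n + 4); subtract s_(0) = 12 ⇒ S(n) = -2*2**n*n*factorial(n + 4) + 2*2**n*factorial(n + 4) - 12.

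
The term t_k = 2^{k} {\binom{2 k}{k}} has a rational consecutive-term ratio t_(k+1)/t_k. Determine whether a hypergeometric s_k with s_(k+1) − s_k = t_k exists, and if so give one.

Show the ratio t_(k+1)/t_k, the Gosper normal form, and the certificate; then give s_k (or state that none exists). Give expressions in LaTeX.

no hypergeometric antidifference exists

The ratio is 4*(2*k + 1)/(k + 1).
Factor: A=8*k + 4; B=k + 1; C=1.
Set up (8*k + 4)·f(k+1) − (k)·f(k) − (1) = 0.
Degrees (1,1,0) ⇒ d ≤ -1.
Bound -1 < 0, so the key equation has no polynomial solution.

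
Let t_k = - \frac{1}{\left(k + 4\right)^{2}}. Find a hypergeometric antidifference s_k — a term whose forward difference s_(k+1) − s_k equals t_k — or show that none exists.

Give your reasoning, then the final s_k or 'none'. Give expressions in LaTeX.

r(k) = (k + 4)**2/(k + 5)**2 after simplifying.
Gosper form: A/B · C(k+1)/C(k) with A=k**2 + 8*k + 16, B=k**2 + 10*k + 25, C=1.
f must satisfy (k**2 + 8*k + 16)·f(k+1) − (k**2 + 8*k + 16)·f(k) = 1.
From deg A=2, deg B=2, deg C=0: d=0.
Write f(k) = c0. Then LHS − RHS = -1, requiring -1 = 0: contradictory. No certificate.

none (Gosper's algorithm certifies no s_k)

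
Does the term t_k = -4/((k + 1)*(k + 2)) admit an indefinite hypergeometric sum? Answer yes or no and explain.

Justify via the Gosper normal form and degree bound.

Yes. s_k = -4*k/(k + 1).

Step 1: r(k) = (k + 1)/(k + 3).
Gosper form: A/B · C(k+1)/C(k) with A=k + 1, B=k + 3, C=1.
Key eq: (k + 1)·f(k+1) = (k + 2)·f(k) + (1).
Degrees (1,1,0) ⇒ d ≤ 1.
Solve for f: f(k) = k (degree 1 ≤ 1).
Get s_k = R·t_k = -4*k/(k + 1) with R(k) = B(k−1)f(k)/C(k) = k*(k + 2).
s_(k+1) − s_k = -4/(k**2 + 3*k + 2) = t_k.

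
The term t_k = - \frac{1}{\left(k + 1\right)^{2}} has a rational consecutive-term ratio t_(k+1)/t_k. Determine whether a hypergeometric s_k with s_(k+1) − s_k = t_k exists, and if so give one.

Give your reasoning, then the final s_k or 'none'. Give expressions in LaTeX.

none — t_k is not Gosper-summable

Compute t_(k+1)/t_k: get (k + 1)**2/(k + 2)**2.
Factor: A=k**2 + 2*k + 1; B=k**2 + 4*k + 4; C=1.
f must satisfy (k**2 + 2*k + 1)·f(k+1) − (k**2 + 2*k + 1)·f(k) = 1.
Degrees (2,2,0) ⇒ d ≤ 0.
Write f(k) = c0. Then LHS − RHS = -1, requiring -1 = 0: contradictory. No certificate.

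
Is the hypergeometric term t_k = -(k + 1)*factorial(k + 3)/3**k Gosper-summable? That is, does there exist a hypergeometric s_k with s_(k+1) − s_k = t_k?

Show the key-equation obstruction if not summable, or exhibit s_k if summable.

Step 1: r(k) = (k + 2)*(k + 4)/(3*(k + 1)).
So A=k/3 + 4/3 and B=1, with C=k + 1.
Key eq: (k/3 + 4/3)·f(k+1) = (1)·f(k) + (k + 1).
Bound: deg f ≤ 0.
Solve for f: f(k) = 3 (degree 0 ≤ 0).
So s_k = (B(k−1)f/C)·t_k = (3/(k + 1))·t_k = -3**(1 - k)*factorial(k + 3).
Verify: -(k + 1)*factorial(k + 3)/3**k matches t_k.

Yes. s_k = -3**(1 - k)*factorial(k + 3).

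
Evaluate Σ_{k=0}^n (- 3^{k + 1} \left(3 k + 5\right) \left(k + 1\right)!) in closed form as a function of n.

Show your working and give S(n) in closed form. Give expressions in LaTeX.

S(n) = - 9 \cdot 3^{n} \left(n + 2\right)! + 3

Ratio r(k) = 3*(k + 2)*(3*k + 8)/(3*k + 5).
Factor: A=3*k + 6; B=1; C=k + 5/3.
Set up (3*k + 6)·f(k+1) − (1)·f(k) − (k + 5/3) = 0.
deg f ≤ 0 (via 1,0,1).
Solve for f: f(k) = 1/3 (degree 0 ≤ 0).
Get s_k = R·t_k = -3**(k + 1)*factorial(k + 1) with R(k) = B(k−1)f(k)/C(k) = 1/(3*k + 5).
s_(k+1) − s_k = -3**(k + 1)*(3*k + 5)*factorial(k + 1) = t_k.
s_(n+1) = -3**(n + 2)*factorial(n + 2) and s_(0) = -3, so S(n) = -9*3**n*factorial(n + 2) + 3.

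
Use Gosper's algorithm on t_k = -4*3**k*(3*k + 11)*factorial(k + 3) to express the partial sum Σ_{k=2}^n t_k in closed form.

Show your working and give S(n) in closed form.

t_(k+1)/t_k = 3*(k + 4)*(3*k + 14)/(3*k + 11).
Take A(k)=3*k + 12, B(k)=1, C(k)=k + 11/3.
Need (3*k + 12)·f(k+1) − (1)·f(k) = k + 11/3.
d = 0 from the (1,0,1) case.
A polynomial solution: f(k) = 1/3.
R(k) = B(k−1)·f(k)/C(k) = 1/(3*k + 11); s_k = R·t_k = -4*3**k*factorial(k + 3).
Verify: -4*3**k*(3*k + 11)*factorial(k + 3) matches t_k.
Telescope: S(n) = s_(n+1) − s_(2) = -12*3**n*factorial(n + 4) − (-4320) = -12*3**n*factorial(n + 4) + 4320.

S(n) = -12*3**n*factorial(n + 4) + 4320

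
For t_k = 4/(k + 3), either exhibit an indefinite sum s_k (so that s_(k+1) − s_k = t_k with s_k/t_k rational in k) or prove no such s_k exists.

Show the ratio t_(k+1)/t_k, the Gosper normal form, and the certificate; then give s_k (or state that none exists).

none — t_k is not Gosper-summable

t_(k+1)/t_k = (k + 3)/(k + 4).
So A=k + 3 and B=k + 4, with C=1.
Key eq: (k + 3)·f(k+1) = (k + 3)·f(k) + (1).
Bound: deg f ≤ 0.
f = c0 ⇒ A·f(k+1) − B(k−1)·f(k) − C = -1. The system {-1 = 0} is inconsistent; no antidifference.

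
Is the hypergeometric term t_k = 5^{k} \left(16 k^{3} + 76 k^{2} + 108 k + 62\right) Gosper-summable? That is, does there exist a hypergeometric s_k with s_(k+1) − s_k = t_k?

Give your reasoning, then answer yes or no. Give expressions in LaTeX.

r(k) = 5*(8*k**3 + 62*k**2 + 154*k + 131)/(8*k**3 + 38*k**2 + 54*k + 31) after simplifying.
Take A(k)=5, B(k)=1, C(k)=k**3 + 19*k**2/4 + 27*k/4 + 31/8.
f must satisfy (5)·f(k+1) − (1)·f(k) = k**3 + 19*k**2/4 + 27*k/4 + 31/8.
From deg A=0, deg B=0, deg C=3: d=3.
Match coefficients ⇒ f(k) = (4*k**3 + 4*k**2 + 2*k + 3)/16.
Get s_k = R·t_k = 5**k*(4*k**3 + 4*k**2 + 2*k + 3) with R(k) = B(k−1)f(k)/C(k) = (4*k**3 + 4*k**2 + 2*k + 3)/(2*(8*k**3 + 38*k**2 + 54*k + 31)).
Check: Δs_k = 5**k*(16*k**3 + 76*k**2 + 108*k + 62). ✓

Yes. s_k = 5^{k} \left(4 k^{3} + 4 k^{2} + 2 k + 3\right).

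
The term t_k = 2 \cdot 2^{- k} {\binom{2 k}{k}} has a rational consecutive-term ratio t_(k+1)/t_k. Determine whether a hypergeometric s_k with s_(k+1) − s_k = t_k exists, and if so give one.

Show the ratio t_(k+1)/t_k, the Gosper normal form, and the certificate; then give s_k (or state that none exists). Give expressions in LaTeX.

Step 1: r(k) = (2*k + 1)/(k + 1).
Take A(k)=2*k + 1, B(k)=k + 1, C(k)=1.
Need (2*k + 1)·f(k+1) − (k)·f(k) = 1.
Bound: deg f ≤ -1.
Bound -1 < 0, so the key equation has no polynomial solution.

none (Gosper's algorithm certifies no s_k)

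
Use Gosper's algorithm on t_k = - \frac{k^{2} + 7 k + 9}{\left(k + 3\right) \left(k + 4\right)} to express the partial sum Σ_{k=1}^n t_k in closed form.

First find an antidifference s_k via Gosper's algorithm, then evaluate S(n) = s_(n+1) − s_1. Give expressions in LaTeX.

Compute t_(k+1)/t_k: get (k + 3)*(7*k + (k + 1)**2 + 16)/((k + 5)*(k**2 + 7*k + 9)).
Normal form (A,B,C) = (k + 3, k + 5, k**2 + 7*k + 9).
Solve (k + 3)·f(k+1) − (k + 4)·f(k) = k**2 + 7*k + 9.
deg f ≤ 2 (via 1,1,2).
Match coefficients ⇒ f(k) = k*(k + 2).
Get s_k = R·t_k = k*(-k - 2)/(k + 3) with R(k) = B(k−1)f(k)/C(k) = k*(k + 2)*(k + 4)/(k**2 + 7*k + 9).
Verify: (-k**2 - 7*k - 9)/(k**2 + 7*k + 12) matches t_k.
Σ_(k=1)^n t_k = s_(n+1) − s_(1) = ((-n**2 - 4*n - 3)/(n + 4)) − (-3/4), i.e. n*(-4*n - 13)/(4*(n + 4)).

S(n) = \frac{n \left(- 4 n - 13\right)}{4 \left(n + 4\right)}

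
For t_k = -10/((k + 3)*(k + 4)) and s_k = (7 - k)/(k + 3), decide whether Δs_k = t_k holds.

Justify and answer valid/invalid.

Valid: the claim telescopes to t_k.

s_(k+1) = (6 - k)/(k + 4)
s_(k+1) − s_k = -10/(k**2 + 7*k + 12)
(s_(k+1) − s_k) − t_k = 0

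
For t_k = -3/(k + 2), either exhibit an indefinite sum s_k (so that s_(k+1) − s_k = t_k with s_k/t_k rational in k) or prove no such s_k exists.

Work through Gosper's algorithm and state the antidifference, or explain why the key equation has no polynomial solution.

none — t_k is not Gosper-summable

The ratio is (k + 2)/(k + 3).
Factor: A=k + 2; B=k + 3; C=1.
Set up (k + 2)·f(k+1) − (k + 2)·f(k) − (1) = 0.
deg f ≤ 0 (via 1,1,0).
f = c0 ⇒ A·f(k+1) − B(k−1)·f(k) − C = -1. The system {-1 = 0} is inconsistent; no antidifference.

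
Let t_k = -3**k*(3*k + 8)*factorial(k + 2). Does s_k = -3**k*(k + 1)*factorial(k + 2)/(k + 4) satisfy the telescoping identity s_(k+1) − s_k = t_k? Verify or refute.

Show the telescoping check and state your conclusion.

s_(k+1) = -3**(k + 1)*(k + 2)*factorial(k + 3)/(k + 5)
s_(k+1) − s_k = -3**k*(3*k**3 + 26*k**2 + 72*k + 67)*factorial(k + 2)/((k + 4)*(k + 5))
(s_(k+1) − s_k) − t_k = 3**(k + 1)*(3*k**2 + 20*k + 31)*factorial(k + 2)/((k + 4)*(k + 5))

Invalid: residual 3**(k + 1)*(3*k**2 + 20*k + 31)*factorial(k + 2)/((k + 4)*(k + 5)) ≠ 0.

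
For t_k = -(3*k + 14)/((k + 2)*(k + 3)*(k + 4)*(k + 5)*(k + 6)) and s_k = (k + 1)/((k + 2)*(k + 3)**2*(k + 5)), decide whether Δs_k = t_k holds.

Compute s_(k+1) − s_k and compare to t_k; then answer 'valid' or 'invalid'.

Invalid: residual 2*(4*k**2 + 33*k + 66)/(k**7 + 27*k**6 + 307*k**5 + 1905*k**4 + 6964*k**3 + 14988*k**2 + 17568*k + 8640) ≠ 0.

s_(k+1) = (k + 2)/((k + 3)*(k + 4)**2*(k + 6))
s_(k+1) − s_k = (-(k + 1)*(k + 4)**2*(k + 6) + (k + 2)**2*(k + 3)*(k + 5))/((k + 2)*(k + 3)**2*(k + 4)**2*(k + 5)*(k + 6))
(s_(k+1) − s_k) − t_k = 2*(4*k**2 + 33*k + 66)/(k**7 + 27*k**6 + 307*k**5 + 1905*k**4 + 6964*k**3 + 14988*k**2 + 17568*k + 8640)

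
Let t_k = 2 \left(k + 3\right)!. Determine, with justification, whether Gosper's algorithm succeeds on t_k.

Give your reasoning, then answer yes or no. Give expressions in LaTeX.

No — key equation has no polynomial f.

t_(k+1)/t_k = k + 4.
So A=k + 4 and B=1, with C=1.
Key eq: (k + 4)·f(k+1) = (1)·f(k) + (1).
From deg A=1, deg B=0, deg C=0: d=-1.
d = -1 < 0 ⇒ no nonzero polynomial f; not summable.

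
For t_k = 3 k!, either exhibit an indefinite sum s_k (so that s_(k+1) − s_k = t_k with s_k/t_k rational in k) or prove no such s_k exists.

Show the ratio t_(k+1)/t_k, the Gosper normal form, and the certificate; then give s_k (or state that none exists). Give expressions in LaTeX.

r(k) = k + 1 after simplifying.
Normal form (A,B,C) = (k + 1, 1, 1).
Key eq: (k + 1)·f(k+1) = (1)·f(k) + (1).
d = -1 from the (1,0,0) case.
d = -1 < 0 ⇒ no nonzero polynomial f; not summable.

none — t_k is not Gosper-summable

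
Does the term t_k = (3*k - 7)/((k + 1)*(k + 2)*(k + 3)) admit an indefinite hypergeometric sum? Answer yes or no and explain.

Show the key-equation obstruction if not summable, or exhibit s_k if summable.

Yes. s_k = k*(-k - 6)/((k + 1)*(k + 2)).

r(k) = (k + 1)*(3*k - 4)/((k + 4)*(3*k - 7)) after simplifying.
So A=k + 1 and B=k + 4, with C=k - 7/3.
Need (k + 1)·f(k+1) − (k + 3)·f(k) = k - 7/3.
d = 2 from the (1,1,1) case.
Solve for f: f(k) = -k*(k + 6)/3 (degree 2 ≤ 2).
Certificate R = B(k−1)f/C = -k*(k + 3)*(k + 6)/(3*k - 7) gives s_k = k*(-k - 6)/((k + 1)*(k + 2)).
s_(k+1) − s_k = (3*k - 7)/(k**3 + 6*k**2 + 11*k + 6) = t_k.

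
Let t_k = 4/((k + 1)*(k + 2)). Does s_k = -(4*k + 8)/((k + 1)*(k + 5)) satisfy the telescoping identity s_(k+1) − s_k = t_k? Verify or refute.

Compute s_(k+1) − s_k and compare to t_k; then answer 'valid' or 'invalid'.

s_(k+1) = 4*(-k - 3)/((k + 2)*(k + 6))
s_(k+1) − s_k = 4*(k**2 + 5*k + 9)/(k**4 + 14*k**3 + 65*k**2 + 112*k + 60)
(s_(k+1) − s_k) − t_k = 12*(-2*k - 7)/(k**4 + 14*k**3 + 65*k**2 + 112*k + 60)

Invalid: residual 12*(-2*k - 7)/(k**4 + 14*k**3 + 65*k**2 + 112*k + 60) ≠ 0.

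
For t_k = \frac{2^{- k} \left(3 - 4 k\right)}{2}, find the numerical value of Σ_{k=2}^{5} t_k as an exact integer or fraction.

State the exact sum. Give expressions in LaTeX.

Σ = -119/64

Compute t_(k+1)/t_k: get (4*k + 1)/(2*(4*k - 3)).
Normal form (A,B,C) = (1/2, 1, k - 3/4).
Set up (1/2)·f(k+1) − (1)·f(k) − (k - 3/4) = 0.
d = 1 from the (0,0,1) case.
Coefficient equations give f(k) = -(4*k + 1)/2.
R(k) = B(k−1)·f(k)/C(k) = -2*(4*k + 1)/(4*k - 3); s_k = R·t_k = (4*k + 1)/2**k.
s_(k+1) − s_k = (3 - 4*k)/(2*2**k) = t_k.
Sum = s_(6) − s_(2); s_(6) = 25/64, s_(2) = 9/4 ⇒ -119/64.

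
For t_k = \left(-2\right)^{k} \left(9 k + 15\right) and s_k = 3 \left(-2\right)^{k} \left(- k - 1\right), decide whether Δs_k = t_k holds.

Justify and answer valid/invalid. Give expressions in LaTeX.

s_(k+1) = 6*(-2)**k*(k + 2)
s_(k+1) − s_k = (-2)**k*(9*k + 15)
(s_(k+1) − s_k) − t_k = 0

Valid: the claim telescopes to t_k.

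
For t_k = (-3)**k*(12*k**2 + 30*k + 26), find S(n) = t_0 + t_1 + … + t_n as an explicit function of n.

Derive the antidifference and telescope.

S(n) = 9*(-3)**n*n**2 + 27*(-3)**n*n + 24*(-3)**n + 2

Step 1: r(k) = 3*(-6*k**2 - 27*k - 34)/(6*k**2 + 15*k + 13).
A = -3, B = 1, C = k**2 + 5*k/2 + 13/6.
Need (-3)·f(k+1) − (1)·f(k) = k**2 + 5*k/2 + 13/6.
d = 2 from the (0,0,2) case.
A polynomial solution: f(k) = -(3*k**2 + 3*k + 2)/12.
Get s_k = R·t_k = (-3)**k*(-3*k**2 - 3*k - 2) with R(k) = B(k−1)f(k)/C(k) = -(3*k**2 + 3*k + 2)/(2*(6*k**2 + 15*k + 13)).
Verify: (-3)**k*(12*k**2 + 30*k + 26) matches t_k.
Σ_(k=0)^n t_k = s_(n+1) − s_(0) = (3*(-3)**n*(3*n**2 + 9*n + 8)) − (-2), i.e. 9*(-3)**n*n**2 + 27*(-3)**n*n + 24*(-3)**n + 2.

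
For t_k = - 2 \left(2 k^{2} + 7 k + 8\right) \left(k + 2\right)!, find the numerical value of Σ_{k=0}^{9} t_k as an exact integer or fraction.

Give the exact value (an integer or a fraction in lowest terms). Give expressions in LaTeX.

Step 1: r(k) = (k + 3)*(7*k + 2*(k + 1)**2 + 15)/(2*k**2 + 7*k + 8).
Factor: A=k + 3; B=1; C=k**2 + 7*k/2 + 4.
Key eq: (k + 3)·f(k+1) = (1)·f(k) + (k**2 + 7*k/2 + 4).
From deg A=1, deg B=0, deg C=2: d=1.
Solve for f: f(k) = (2*k + 1)/2 (degree 1 ≤ 1).
So s_k = (B(k−1)f/C)·t_k = ((2*k + 1)/(2*k**2 + 7*k + 8))·t_k = -2*(2*k + 1)*factorial(k + 2).
Δs = -2*(2*k**2 + 7*k + 8)*factorial(k + 2), as required.
Sum = s_(10) − s_(0); s_(10) = -20118067200, s_(0) = -4 ⇒ -20118067196.

Σ = -20118067196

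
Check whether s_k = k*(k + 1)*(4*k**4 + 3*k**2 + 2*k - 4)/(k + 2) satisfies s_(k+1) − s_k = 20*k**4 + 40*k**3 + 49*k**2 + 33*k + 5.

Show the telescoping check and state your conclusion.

s_(k+1) = (k + 1)*(k + 2)*(2*k + 4*(k + 1)**4 + 3*(k + 1)**2 - 2)/(k + 3)
s_(k+1) − s_k = (20*k**6 + 124*k**5 + 289*k**4 + 392*k**3 + 335*k**2 + 148*k + 20)/(k**2 + 5*k + 6)
(s_(k+1) − s_k) − t_k = (-16*k**5 - 80*k**4 - 126*k**3 - 129*k**2 - 75*k - 10)/(k**2 + 5*k + 6)

Invalid: residual (-16*k**5 - 80*k**4 - 126*k**3 - 129*k**2 - 75*k - 10)/(k**2 + 5*k + 6) ≠ 0.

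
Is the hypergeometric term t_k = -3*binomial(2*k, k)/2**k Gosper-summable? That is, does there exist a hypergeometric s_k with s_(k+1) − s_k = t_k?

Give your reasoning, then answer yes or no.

The ratio is (2*k + 1)/(k + 1).
Take A(k)=2*k + 1, B(k)=k + 1, C(k)=1.
Need (2*k + 1)·f(k+1) − (k)·f(k) = 1.
From deg A=1, deg B=1, deg C=0: d=-1.
Negative degree bound (-1): no f exists, t_k not Gosper-summable.

No — key equation has no polynomial f.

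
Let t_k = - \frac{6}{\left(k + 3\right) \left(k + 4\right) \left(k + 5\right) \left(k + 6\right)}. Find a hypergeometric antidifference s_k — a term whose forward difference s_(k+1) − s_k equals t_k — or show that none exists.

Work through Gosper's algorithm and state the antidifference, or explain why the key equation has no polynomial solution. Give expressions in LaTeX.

s_k = \frac{k \left(- k^{2} - 12 k - 47\right)}{30 \left(k + 3\right) \left(k + 4\right) \left(k + 5\right)}

r(k) = (k + 3)/(k + 7) after simplifying.
Take A(k)=k + 3, B(k)=k + 7, C(k)=1.
Need (k + 3)·f(k+1) − (k + 6)·f(k) = 1.
Bound: deg f ≤ 3.
Coefficient equations give f(k) = k*(k**2 + 12*k + 47)/180.
So s_k = (B(k−1)f/C)·t_k = (k*(k + 6)*(k**2 + 12*k + 47)/180)·t_k = k*(-k**2 - 12*k - 47)/(30*(k + 3)*(k + 4)*(k + 5)).
Δs = -6/(k**4 + 18*k**3 + 119*k**2 + 342*k + 360), as required.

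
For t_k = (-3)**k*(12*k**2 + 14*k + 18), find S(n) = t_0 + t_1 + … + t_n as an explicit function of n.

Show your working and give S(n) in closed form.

r(k) = 3*(-6*k**2 - 19*k - 22)/(6*k**2 + 7*k + 9) after simplifying.
Normal form (A,B,C) = (-3, 1, k**2 + 7*k/6 + 3/2).
Key eq: (-3)·f(k+1) = (1)·f(k) + (k**2 + 7*k/6 + 3/2).
From deg A=0, deg B=0, deg C=2: d=2.
Match coefficients ⇒ f(k) = -(3*k**2 - k + 3)/12.
R(k) = B(k−1)·f(k)/C(k) = -(3*k**2 - k + 3)/(2*(6*k**2 + 7*k + 9)); s_k = R·t_k = (-3)**k*(-3*k**2 + k - 3).
Verify: (-3)**k*(12*k**2 + 14*k + 18) matches t_k.
Telescope: S(n) = s_(n+1) − s_(0) = 3*(-3)**n*(3*n**2 + 5*n + 5) − (-3) = 9*(-3)**n*n**2 + 15*(-3)**n*n + 15*(-3)**n + 3.

S(n) = 9*(-3)**n*n**2 + 15*(-3)**n*n + 15*(-3)**n + 3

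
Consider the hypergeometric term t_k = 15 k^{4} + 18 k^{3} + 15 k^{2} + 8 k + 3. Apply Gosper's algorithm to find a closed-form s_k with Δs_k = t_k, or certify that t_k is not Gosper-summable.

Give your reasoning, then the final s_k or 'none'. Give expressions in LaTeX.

r(k) = (15*k**4 + 78*k**3 + 159*k**2 + 152*k + 59)/(15*k**4 + 18*k**3 + 15*k**2 + 8*k + 3) after simplifying.
Factor: A=1; B=1; C=k**4 + 6*k**3/5 + k**2 + 8*k/15 + 1/5.
f must satisfy (1)·f(k+1) − (1)·f(k) = k**4 + 6*k**3/5 + k**2 + 8*k/15 + 1/5.
d = 5 from the (0,0,4) case.
Solving with deg f ≤ 5: f(k) = k*(3*k**4 - 3*k**3 + k**2 + k + 1)/15.
So s_k = (B(k−1)f/C)·t_k = (k*(3*k**4 - 3*k**3 + k**2 + k + 1)/(15*k**4 + 18*k**3 + 15*k**2 + 8*k + 3))·t_k = k*(3*k**4 - 3*k**3 + k**2 + k + 1).
Δs = 15*k**4 + 18*k**3 + 15*k**2 + 8*k + 3, as required.

s_k = k \left(3 k^{4} - 3 k^{3} + k^{2} + k + 1\right)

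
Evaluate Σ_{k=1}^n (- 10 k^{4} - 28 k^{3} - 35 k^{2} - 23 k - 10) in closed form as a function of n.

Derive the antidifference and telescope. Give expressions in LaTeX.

S(n) = n \left(- 2 n^{4} - 12 n^{3} - 29 n^{2} - 36 n - 27\right)

Step 1: r(k) = (10*k**4 + 68*k**3 + 179*k**2 + 217*k + 106)/(10*k**4 + 28*k**3 + 35*k**2 + 23*k + 10).
Gosper form: A/B · C(k+1)/C(k) with A=1, B=1, C=k**4 + 14*k**3/5 + 7*k**2/2 + 23*k/10 + 1.
Set up (1)·f(k+1) − (1)·f(k) − (k**4 + 14*k**3/5 + 7*k**2/2 + 23*k/10 + 1) = 0.
d = 5 from the (0,0,4) case.
Solving with deg f ≤ 5: f(k) = k*(2*k**4 + 2*k**3 + k**2 + k + 4)/10.
R(k) = B(k−1)·f(k)/C(k) = k*(2*k**4 + 2*k**3 + k**2 + k + 4)/(10*k**4 + 28*k**3 + 35*k**2 + 23*k + 10); s_k = R·t_k = k*(-2*k**4 - 2*k**3 - k**2 - k - 4).
s_(k+1) − s_k = -10*k**4 - 28*k**3 - 35*k**2 - 23*k - 10 = t_k.
s_(n+1) = -2*n**5 - 12*n**4 - 29*n**3 - 36*n**2 - 27*n - 10 and s_(1) = -10, so S(n) = n*(-2*n**4 - 12*n**3 - 29*n**2 - 36*n - 27).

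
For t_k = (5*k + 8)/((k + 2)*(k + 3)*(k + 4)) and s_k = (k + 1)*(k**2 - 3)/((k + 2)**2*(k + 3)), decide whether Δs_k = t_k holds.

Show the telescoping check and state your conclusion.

Invalid: residual (k**3 - k**2 - 21*k - 28)/(k**5 + 14*k**4 + 77*k**3 + 208*k**2 + 276*k + 144) ≠ 0.

s_(k+1) = (k + 2)*((k + 1)**2 - 3)/((k + 3)**2*(k + 4))
s_(k+1) − s_k = (6*k**3 + 32*k**2 + 49*k + 20)/(k**5 + 14*k**4 + 77*k**3 + 208*k**2 + 276*k + 144)
(s_(k+1) − s_k) − t_k = (k**3 - k**2 - 21*k - 28)/(k**5 + 14*k**4 + 77*k**3 + 208*k**2 + 276*k + 144)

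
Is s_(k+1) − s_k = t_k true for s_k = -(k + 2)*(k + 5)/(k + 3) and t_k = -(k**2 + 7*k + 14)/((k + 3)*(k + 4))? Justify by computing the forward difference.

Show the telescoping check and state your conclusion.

s_(k+1) = -(k + 3)*(k + 6)/(k + 4)
s_(k+1) − s_k = (-k**2 - 7*k - 14)/(k**2 + 7*k + 12)
(s_(k+1) − s_k) − t_k = 0

valid (s_(k+1) − s_k reduces to t_k)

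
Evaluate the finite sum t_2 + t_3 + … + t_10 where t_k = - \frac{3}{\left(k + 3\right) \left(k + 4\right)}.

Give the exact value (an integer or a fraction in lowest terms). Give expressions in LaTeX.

Σ = -27/70

Step 1: r(k) = (k + 3)/(k + 5).
Normal form (A,B,C) = (k + 3, k + 5, 1).
Set up (k + 3)·f(k+1) − (k + 4)·f(k) − (1) = 0.
From deg A=1, deg B=1, deg C=0: d=1.
Solve for f: f(k) = k/3 (degree 1 ≤ 1).
Then R = B(k−1)f/C = k*(k + 4)/3, so s_k = R(k)·t_k = -k/(k + 3).
Check: Δs_k = -3/(k**2 + 7*k + 12). ✓
Sum = s_(11) − s_(2); s_(11) = -11/14, s_(2) = -2/5 ⇒ -27/70.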